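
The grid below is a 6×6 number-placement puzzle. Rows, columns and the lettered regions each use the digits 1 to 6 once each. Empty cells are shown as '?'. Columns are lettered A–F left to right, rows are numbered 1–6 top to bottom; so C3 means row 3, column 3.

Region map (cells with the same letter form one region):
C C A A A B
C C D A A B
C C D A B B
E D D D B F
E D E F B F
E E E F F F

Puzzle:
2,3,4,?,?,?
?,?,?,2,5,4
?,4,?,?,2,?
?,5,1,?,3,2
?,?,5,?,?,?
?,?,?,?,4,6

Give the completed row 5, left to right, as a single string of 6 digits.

F1 = 5: in row 1, 5 can only go here (every other open cell in that row sees a 5).
F3 = 1: row 3 has {2,4}; col 6 has {2,4,5,6}; region has {2,3,4,5} → only 1 remains.
E5 = 6: row 5 has {5}; col 5 has {2,3,4,5}; region has {1,2,3,4,5} → only 6 remains.
F5 = 3: row 5 has {5,6}; col 6 has {1,2,4,5,6}; region has {2,4,6} → only 3 remains.
E1 = 1: row 1 has {2,3,4,5}; col 5 has {2,3,4,5,6}; region has {2,4,5} → only 1 remains.
B5 = 2: row 5 has {3,5,6}; col 2 has {3,4,5}; region has {1,5} → only 2 remains.
D5 = 1: row 5 has {2,3,5,6}; col 4 has {2}; region has {2,3,4,6} → only 1 remains.
B6 = 1: row 6 has {4,6}; col 2 has {2,3,4,5}; region has {5} → only 1 remains.
D6 = 5: row 6 has {1,4,6}; col 4 has {1,2}; region has {1,2,3,4,6} → only 5 remains.
D1 = 6: row 1 has {1,2,3,4,5}; col 4 has {1,2,5}; region has {1,2,4,5} → only 6 remains.
B2 = 6: row 2 has {2,4,5}; col 2 has {1,2,3,4,5}; region has {2,3,4} → only 6 remains.
C2 = 3: row 2 has {2,4,5,6}; col 3 has {1,4,5}; region has {1,2,5} → only 3 remains.
A3 = 5: row 3 has {1,2,4}; col 1 has {2}; region has {2,3,4,6} → only 5 remains.
C3 = 6: row 3 has {1,2,4,5}; col 3 has {1,3,4,5}; region has {1,2,3,5} → only 6 remains.
D3 = 3: row 3 has {1,2,4,5,6}; col 4 has {1,2,5,6}; region has {1,2,4,5,6} → only 3 remains.
D4 = 4: row 4 has {1,2,3,5}; col 4 has {1,2,3,5,6}; region has {1,2,3,5,6} → only 4 remains.
A5 = 4: row 5 has {1,2,3,5,6}; col 1 has {2,5}; region has {1,5} → only 4 remains.

425163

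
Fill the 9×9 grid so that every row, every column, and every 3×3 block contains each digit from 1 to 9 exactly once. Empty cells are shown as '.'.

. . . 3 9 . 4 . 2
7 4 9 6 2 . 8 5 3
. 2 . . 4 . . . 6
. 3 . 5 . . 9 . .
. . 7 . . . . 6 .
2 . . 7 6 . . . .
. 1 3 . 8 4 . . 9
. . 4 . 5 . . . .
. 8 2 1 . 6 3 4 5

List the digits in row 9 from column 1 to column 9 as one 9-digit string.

982176345

R2C6 = 1: row 2 has {2,3,4,5,6,7,8,9}; col 6 has {4,6}; box has {2,3,4,6,9} → only 1 remains.
R3C4 = 8: row 3 has {2,4,6}; col 4 has {1,3,5,6,7}; box has {1,2,3,4,6,9} → only 8 remains.
R4C5 = 1: row 4 has {3,5,9}; col 5 has {2,4,5,6,8,9}; box has {5,6,7} → only 1 remains.
R5C5 = 3: row 5 has {6,7}; col 5 has {1,2,4,5,6,8,9}; box has {1,5,6,7} → only 3 remains.
R7C4 = 2: row 7 has {1,3,4,8,9}; col 4 has {1,3,5,6,7,8}; box has {1,4,5,6,8} → only 2 remains.
R7C8 = 7: row 7 has {1,2,3,4,8,9}; col 8 has {4,5,6}; box has {3,4,5,9} → only 7 remains.
R8C4 = 9: row 8 has {4,5}; col 4 has {1,2,3,5,6,7,8}; box has {1,2,4,5,6,8} → only 9 remains.
R9C1 = 9: row 9 has {1,2,3,4,5,6,8}; col 1 has {2,7}; box has {1,2,3,4,8} → only 9 remains.
R9C5 = 7: row 9 has {1,2,3,4,5,6,8,9}; col 5 has {1,2,3,4,5,6,8,9}; box has {1,2,4,5,6,8,9} → only 7 remains.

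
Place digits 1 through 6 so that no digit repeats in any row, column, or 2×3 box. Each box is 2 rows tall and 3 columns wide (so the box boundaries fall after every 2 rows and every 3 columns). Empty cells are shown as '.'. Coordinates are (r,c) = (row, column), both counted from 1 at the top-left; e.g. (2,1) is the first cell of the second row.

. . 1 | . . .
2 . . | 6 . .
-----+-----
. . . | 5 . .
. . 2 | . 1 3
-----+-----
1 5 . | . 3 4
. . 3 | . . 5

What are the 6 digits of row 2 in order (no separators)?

235641

(1,6) = 2: row 1 has {1}; col 6 has {3,4,5}; box has {6} → only 2 remains.
(2,6) = 1: row 2 has {2,6}; col 6 has {2,3,4,5}; box has {2,6} → only 1 remains.
(3,6) = 6: row 3 has {5}; col 6 has {1,2,3,4,5}; box has {1,3,5} → only 6 remains.
(4,4) = 4: row 4 has {1,2,3}; col 4 has {5,6}; box has {1,3,5,6} → only 4 remains.
(5,3) = 6: row 5 has {1,3,4,5}; col 3 has {1,2,3}; box has {1,3,5} → only 6 remains.
(5,4) = 2: row 5 has {1,3,4,5,6}; col 4 has {4,5,6}; box has {3,4,5} → only 2 remains.
(6,1) = 4: row 6 has {3,5}; col 1 has {1,2}; box has {1,3,5,6} → only 4 remains.
(6,2) = 2: row 6 has {3,4,5}; col 2 has {5}; box has {1,3,4,5,6} → only 2 remains.
(6,4) = 1: row 6 has {2,3,4,5}; col 4 has {2,4,5,6}; box has {2,3,4,5} → only 1 remains.
(6,5) = 6: row 6 has {1,2,3,4,5}; col 5 has {1,3}; box has {1,2,3,4,5} → only 6 remains.
(1,4) = 3: row 1 has {1,2}; col 4 has {1,2,4,5,6}; box has {1,2,6} → only 3 remains.
(3,1) = 3: row 3 has {5,6}; col 1 has {1,2,4}; box has {2} → only 3 remains.
(3,3) = 4: row 3 has {3,5,6}; col 3 has {1,2,3,6}; box has {2,3} → only 4 remains.
(3,5) = 2: row 3 has {3,4,5,6}; col 5 has {1,3,6}; box has {1,3,4,5,6} → only 2 remains.
(4,2) = 6: row 4 has {1,2,3,4}; col 2 has {2,5}; box has {2,3,4} → only 6 remains.
(1,2) = 4: row 1 has {1,2,3}; col 2 has {2,5,6}; box has {1,2} → only 4 remains.
(1,5) = 5: row 1 has {1,2,3,4}; col 5 has {1,2,3,6}; box has {1,2,3,6} → only 5 remains.
(2,2) = 3: row 2 has {1,2,6}; col 2 has {2,4,5,6}; box has {1,2,4} → only 3 remains.
(2,3) = 5: row 2 has {1,2,3,6}; col 3 has {1,2,3,4,6}; box has {1,2,3,4} → only 5 remains.
(2,5) = 4: row 2 has {1,2,3,5,6}; col 5 has {1,2,3,5,6}; box has {1,2,3,5,6} → only 4 remains.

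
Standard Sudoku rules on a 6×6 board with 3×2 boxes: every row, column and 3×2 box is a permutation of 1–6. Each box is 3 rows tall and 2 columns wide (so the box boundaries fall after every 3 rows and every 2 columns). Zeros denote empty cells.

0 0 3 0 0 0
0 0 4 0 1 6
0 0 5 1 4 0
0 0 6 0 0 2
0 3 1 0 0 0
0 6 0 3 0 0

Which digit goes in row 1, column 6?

5

row 1, column 6 = 5: row 1 has {3}; col 6 has {2,6}; box has {1,4,6} → only 5 remains.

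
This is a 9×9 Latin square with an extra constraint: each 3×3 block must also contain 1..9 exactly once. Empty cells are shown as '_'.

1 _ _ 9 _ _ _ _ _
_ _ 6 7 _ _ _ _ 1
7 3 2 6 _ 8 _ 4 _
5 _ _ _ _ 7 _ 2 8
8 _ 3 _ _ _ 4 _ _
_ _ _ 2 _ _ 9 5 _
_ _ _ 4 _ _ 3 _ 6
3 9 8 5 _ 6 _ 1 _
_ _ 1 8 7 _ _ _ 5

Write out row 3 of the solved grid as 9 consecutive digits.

r3c7 = 5: row 3 has {2,3,4,6,7,8}; col 7 has {3,4,9}; box has {1,4} → only 5 remains.
r3c9 = 9: row 3 has {2,3,4,5,6,7,8}; col 9 has {1,5,6,8}; box has {1,4,5} → only 9 remains.
r5c4 = 1 (sole candidate).
r5c9 = 7 (sole candidate).
r6c9 = 3 (sole candidate).
r7c1 = 2 (sole candidate).
r8c5 = 2 (sole candidate).
r8c7 = 7 (sole candidate).
r8c9 = 4 (sole candidate).
r9c7 = 2 (sole candidate).
r9c8 = 9 (sole candidate).
r1c9 = 2 (sole candidate).
r2c7 = 8 (sole candidate).
r2c8 = 3 (sole candidate).
r3c5 = 1: row 3 has {2,3,4,5,6,7,8,9}; col 5 has {2,7}; box has {6,7,8,9} → only 1 remains.

732618549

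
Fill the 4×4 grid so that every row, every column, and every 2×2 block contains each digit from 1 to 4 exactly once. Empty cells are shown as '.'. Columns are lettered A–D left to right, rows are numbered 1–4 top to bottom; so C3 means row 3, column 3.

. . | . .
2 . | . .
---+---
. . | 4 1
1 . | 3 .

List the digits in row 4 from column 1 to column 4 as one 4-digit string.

1432

C2 = 1: row 2 has {2}; col 3 has {3,4}; box has {} → only 1 remains.
A3 = 3: row 3 has {1,4}; col 1 has {1,2}; box has {1} → only 3 remains.
B3 = 2: row 3 has {1,3,4}; col 2 has {}; box has {1,3} → only 2 remains.
B4 = 4: row 4 has {1,3}; col 2 has {2}; box has {1,2,3} → only 4 remains.
D4 = 2: row 4 has {1,3,4}; col 4 has {1}; box has {1,3,4} → only 2 remains.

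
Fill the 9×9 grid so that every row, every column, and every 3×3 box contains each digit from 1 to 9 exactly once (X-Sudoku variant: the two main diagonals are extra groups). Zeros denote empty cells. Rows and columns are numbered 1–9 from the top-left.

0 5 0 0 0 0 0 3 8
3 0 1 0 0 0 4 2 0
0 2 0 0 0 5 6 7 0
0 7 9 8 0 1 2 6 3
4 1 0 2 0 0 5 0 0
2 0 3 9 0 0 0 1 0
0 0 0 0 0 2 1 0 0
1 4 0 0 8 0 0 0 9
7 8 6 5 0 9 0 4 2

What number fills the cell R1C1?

6

R1C7 = 9: row 1 has {3,5,8}; col 7 has {1,2,4,5,6}; box has {2,3,4,6,7,8} → only 9 remains.
R2C9 = 5: row 2 has {1,2,3,4}; col 9 has {2,3,8,9}; box has {2,3,4,6,7,8,9} → only 5 remains.
R3C3 = 4: row 3 has {2,5,6,7}; col 3 has {1,3,6,9}; box has {1,2,3,5}; main diagonal has {1,2,8} → only 4 remains.
R3C9 = 1: row 3 has {2,4,5,6,7}; col 9 has {2,3,5,8,9}; box has {2,3,4,5,6,7,8,9} → only 1 remains.
R4C1 = 5: row 4 has {1,2,3,6,7,8,9}; col 1 has {1,2,3,4,7}; box has {1,2,3,4,7,9} → only 5 remains.
R4C5 = 4: row 4 has {1,2,3,5,6,7,8,9}; col 5 has {8}; box has {1,2,8,9} → only 4 remains.
R5C3 = 8: row 5 has {1,2,4,5}; col 3 has {1,3,4,6,9}; box has {1,2,3,4,5,7,9} → only 8 remains.
R5C5 = 3: row 5 has {1,2,4,5,8}; col 5 has {4,8}; box has {1,2,4,8,9}; main diagonal has {1,2,4,8}; anti-diagonal has {1,2,4,6,7,8,9} → only 3 remains.
R5C8 = 9: row 5 has {1,2,3,4,5,8}; col 8 has {1,2,3,4,6,7}; box has {1,2,3,5,6} → only 9 remains.
R5C9 = 7: row 5 has {1,2,3,4,5,8,9}; col 9 has {1,2,3,5,8,9}; box has {1,2,3,5,6,9} → only 7 remains.
R6C2 = 6: row 6 has {1,2,3,9}; col 2 has {1,2,4,5,7,8}; box has {1,2,3,4,5,7,8,9} → only 6 remains.
R6C6 = 7: row 6 has {1,2,3,6,9}; col 6 has {1,2,5,9}; box has {1,2,3,4,8,9}; main diagonal has {1,2,3,4,8} → only 7 remains.
R6C7 = 8: row 6 has {1,2,3,6,7,9}; col 7 has {1,2,4,5,6,9}; box has {1,2,3,5,6,7,9} → only 8 remains.
R6C9 = 4: row 6 has {1,2,3,6,7,8,9}; col 9 has {1,2,3,5,7,8,9}; box has {1,2,3,5,6,7,8,9} → only 4 remains.
R7C1 = 9: row 7 has {1,2}; col 1 has {1,2,3,4,5,7}; box has {1,4,6,7,8} → only 9 remains.
R7C2 = 3: row 7 has {1,2,9}; col 2 has {1,2,4,5,6,7,8}; box has {1,4,6,7,8,9} → only 3 remains.
R7C3 = 5: row 7 has {1,2,3,9}; col 3 has {1,3,4,6,8,9}; box has {1,3,4,6,7,8,9}; anti-diagonal has {1,2,3,4,6,7,8,9} → only 5 remains.
R7C8 = 8: row 7 has {1,2,3,5,9}; col 8 has {1,2,3,4,6,7,9}; box has {1,2,4,9} → only 8 remains.
R7C9 = 6: row 7 has {1,2,3,5,8,9}; col 9 has {1,2,3,4,5,7,8,9}; box has {1,2,4,8,9} → only 6 remains.
R8C3 = 2: row 8 has {1,4,8,9}; col 3 has {1,3,4,5,6,8,9}; box has {1,3,4,5,6,7,8,9} → only 2 remains.
R8C8 = 5: row 8 has {1,2,4,8,9}; col 8 has {1,2,3,4,6,7,8,9}; box has {1,2,4,6,8,9}; main diagonal has {1,2,3,4,7,8} → only 5 remains.
R9C5 = 1: row 9 has {2,4,5,6,7,8,9}; col 5 has {3,4,8}; box has {2,5,8,9} → only 1 remains.
R9C7 = 3: row 9 has {1,2,4,5,6,7,8,9}; col 7 has {1,2,4,5,6,8,9}; box has {1,2,4,5,6,8,9} → only 3 remains.
R1C1 = 6: row 1 has {3,5,8,9}; col 1 has {1,2,3,4,5,7,9}; box has {1,2,3,4,5}; main diagonal has {1,2,3,4,5,7,8} → only 6 remains.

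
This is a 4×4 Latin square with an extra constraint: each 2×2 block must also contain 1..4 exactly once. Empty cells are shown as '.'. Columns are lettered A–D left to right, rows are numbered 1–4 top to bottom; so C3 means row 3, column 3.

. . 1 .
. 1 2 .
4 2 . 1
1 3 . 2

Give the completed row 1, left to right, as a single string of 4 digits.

B1 = 4: row 1 has {1}; col 2 has {1,2,3}; box has {1} → only 4 remains.
D1 = 3: row 1 has {1,4}; col 4 has {1,2}; box has {1,2} → only 3 remains.
A2 = 3: row 2 has {1,2}; col 1 has {1,4}; box has {1,4} → only 3 remains.
D2 = 4: row 2 has {1,2,3}; col 4 has {1,2,3}; box has {1,2,3} → only 4 remains.
C3 = 3: row 3 has {1,2,4}; col 3 has {1,2}; box has {1,2} → only 3 remains.
C4 = 4: row 4 has {1,2,3}; col 3 has {1,2,3}; box has {1,2,3} → only 4 remains.
A1 = 2: row 1 has {1,3,4}; col 1 has {1,3,4}; box has {1,3,4} → only 2 remains.

2413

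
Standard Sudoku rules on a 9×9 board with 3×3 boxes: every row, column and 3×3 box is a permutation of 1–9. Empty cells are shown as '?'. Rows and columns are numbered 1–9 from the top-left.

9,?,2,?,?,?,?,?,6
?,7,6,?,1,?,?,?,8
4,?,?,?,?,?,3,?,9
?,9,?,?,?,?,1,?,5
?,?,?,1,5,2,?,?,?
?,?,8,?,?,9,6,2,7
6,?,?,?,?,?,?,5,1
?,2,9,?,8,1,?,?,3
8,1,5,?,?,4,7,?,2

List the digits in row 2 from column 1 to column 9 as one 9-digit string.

R2C8 = 4: row 2 has {1,6,7,8}; col 8 has {2,5}; box has {3,6,8,9} → only 4 remains.
R3C3 = 1: row 3 has {3,4,9}; col 3 has {2,5,6,8,9}; box has {2,4,6,7,9} → only 1 remains.
R3C8 = 7: row 3 has {1,3,4,9}; col 8 has {2,4,5}; box has {3,4,6,8,9} → only 7 remains.
R5C9 = 4: row 5 has {1,2,5}; col 9 has {1,2,3,5,6,7,8,9}; box has {1,2,5,6,7} → only 4 remains.
R8C1 = 7: row 8 has {1,2,3,8,9}; col 1 has {4,6,8,9}; box has {1,2,5,6,8,9} → only 7 remains.
R8C7 = 4: row 8 has {1,2,3,7,8,9}; col 7 has {1,3,6,7}; box has {1,2,3,5,7} → only 4 remains.
R8C8 = 6: row 8 has {1,2,3,4,7,8,9}; col 8 has {2,4,5,7}; box has {1,2,3,4,5,7} → only 6 remains.
R9C8 = 9: row 9 has {1,2,4,5,7,8}; col 8 has {2,4,5,6,7}; box has {1,2,3,4,5,6,7} → only 9 remains.
R1C7 = 5: row 1 has {2,6,9}; col 7 has {1,3,4,6,7}; box has {3,4,6,7,8,9} → only 5 remains.
R1C8 = 1: row 1 has {2,5,6,9}; col 8 has {2,4,5,6,7,9}; box has {3,4,5,6,7,8,9} → only 1 remains.
R2C7 = 2: row 2 has {1,4,6,7,8}; col 7 has {1,3,4,5,6,7}; box has {1,3,4,5,6,7,8,9} → only 2 remains.
R5C1 = 3: row 5 has {1,2,4,5}; col 1 has {4,6,7,8,9}; box has {8,9} → only 3 remains.
R5C2 = 6: row 5 has {1,2,3,4,5}; col 2 has {1,2,7,9}; box has {3,8,9} → only 6 remains.
R5C3 = 7: row 5 has {1,2,3,4,5,6}; col 3 has {1,2,5,6,8,9}; box has {3,6,8,9} → only 7 remains.
R5C8 = 8: row 5 has {1,2,3,4,5,6,7}; col 8 has {1,2,4,5,6,7,9}; box has {1,2,4,5,6,7} → only 8 remains.
R7C7 = 8: row 7 has {1,5,6}; col 7 has {1,2,3,4,5,6,7}; box has {1,2,3,4,5,6,7,9} → only 8 remains.
R8C4 = 5: row 8 has {1,2,3,4,6,7,8,9}; col 4 has {1}; box has {1,4,8} → only 5 remains.
R2C1 = 5: row 2 has {1,2,4,6,7,8}; col 1 has {3,4,6,7,8,9}; box has {1,2,4,6,7,9} → only 5 remains.
R2C6 = 3: row 2 has {1,2,4,5,6,7,8}; col 6 has {1,2,4,9}; box has {1} → only 3 remains.
R3C2 = 8: row 3 has {1,3,4,7,9}; col 2 has {1,2,6,7,9}; box has {1,2,4,5,6,7,9} → only 8 remains.
R4C1 = 2: row 4 has {1,5,9}; col 1 has {3,4,5,6,7,8,9}; box has {3,6,7,8,9} → only 2 remains.
R4C3 = 4: row 4 has {1,2,5,9}; col 3 has {1,2,5,6,7,8,9}; box has {2,3,6,7,8,9} → only 4 remains.
R4C8 = 3: row 4 has {1,2,4,5,9}; col 8 has {1,2,4,5,6,7,8,9}; box has {1,2,4,5,6,7,8} → only 3 remains.
R5C7 = 9: row 5 has {1,2,3,4,5,6,7,8}; col 7 has {1,2,3,4,5,6,7,8}; box has {1,2,3,4,5,6,7,8} → only 9 remains.
R6C1 = 1: row 6 has {2,6,7,8,9}; col 1 has {2,3,4,5,6,7,8,9}; box has {2,3,4,6,7,8,9} → only 1 remains.
R6C2 = 5: row 6 has {1,2,6,7,8,9}; col 2 has {1,2,6,7,8,9}; box has {1,2,3,4,6,7,8,9} → only 5 remains.
R7C3 = 3: row 7 has {1,5,6,8}; col 3 has {1,2,4,5,6,7,8,9}; box has {1,2,5,6,7,8,9} → only 3 remains.
R7C6 = 7: row 7 has {1,3,5,6,8}; col 6 has {1,2,3,4,9}; box has {1,4,5,8} → only 7 remains.
R1C2 = 3: row 1 has {1,2,5,6,9}; col 2 has {1,2,5,6,7,8,9}; box has {1,2,4,5,6,7,8,9} → only 3 remains.
R1C6 = 8: row 1 has {1,2,3,5,6,9}; col 6 has {1,2,3,4,7,9}; box has {1,3} → only 8 remains.
R2C4 = 9: row 2 has {1,2,3,4,5,6,7,8}; col 4 has {1,5}; box has {1,3,8} → only 9 remains.

576913248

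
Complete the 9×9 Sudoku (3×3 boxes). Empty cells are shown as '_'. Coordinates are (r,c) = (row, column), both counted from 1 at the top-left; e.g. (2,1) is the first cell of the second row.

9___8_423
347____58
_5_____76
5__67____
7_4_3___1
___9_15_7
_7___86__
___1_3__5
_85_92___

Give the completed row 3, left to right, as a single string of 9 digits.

(2,4) = 2: row 2 has {3,4,5,7,8}; col 4 has {1,6,9}; box has {8} → only 2 remains.
(4,6) = 4: row 4 has {5,6,7}; col 6 has {1,2,3,8}; box has {1,3,6,7,9} → only 4 remains.
(5,6) = 5: row 5 has {1,3,4,7}; col 6 has {1,2,3,4,8}; box has {1,3,4,6,7,9} → only 5 remains.
(6,5) = 2: row 6 has {1,5,7,9}; col 5 has {3,7,8,9}; box has {1,3,4,5,6,7,9} → only 2 remains.
(9,9) = 4: row 9 has {2,5,8,9}; col 9 has {1,3,5,6,7,8}; box has {5,6} → only 4 remains.
(3,6) = 9: row 3 has {5,6,7}; col 6 has {1,2,3,4,5,8}; box has {2,8} → only 9 remains.
(3,7) = 1: row 3 has {5,6,7,9}; col 7 has {4,5,6}; box has {2,3,4,5,6,7,8} → only 1 remains.
(5,4) = 8: row 5 has {1,3,4,5,7}; col 4 has {1,2,6,9}; box has {1,2,3,4,5,6,7,9} → only 8 remains.
(9,4) = 7: row 9 has {2,4,5,8,9}; col 4 has {1,2,6,8,9}; box has {1,2,3,8,9} → only 7 remains.
(9,7) = 3: row 9 has {2,4,5,7,8,9}; col 7 has {1,4,5,6}; box has {4,5,6} → only 3 remains.
(9,8) = 1: row 9 has {2,3,4,5,7,8,9}; col 8 has {2,5,7}; box has {3,4,5,6} → only 1 remains.
(1,4) = 5: row 1 has {2,3,4,8,9}; col 4 has {1,2,6,7,8,9}; box has {2,8,9} → only 5 remains.
(2,6) = 6: row 2 has {2,3,4,5,7,8}; col 6 has {1,2,3,4,5,8,9}; box has {2,5,8,9} → only 6 remains.
(2,7) = 9: row 2 has {2,3,4,5,6,7,8}; col 7 has {1,3,4,5,6}; box has {1,2,3,4,5,6,7,8} → only 9 remains.
(3,5) = 4: row 3 has {1,5,6,7,9}; col 5 has {2,3,7,8,9}; box has {2,5,6,8,9} → only 4 remains.
(5,7) = 2: row 5 has {1,3,4,5,7,8}; col 7 has {1,3,4,5,6,9}; box has {1,5,7} → only 2 remains.
(7,4) = 4: row 7 has {6,7,8}; col 4 has {1,2,5,6,7,8,9}; box has {1,2,3,7,8,9} → only 4 remains.
(7,5) = 5: row 7 has {4,6,7,8}; col 5 has {2,3,4,7,8,9}; box has {1,2,3,4,7,8,9} → only 5 remains.
(7,8) = 9: row 7 has {4,5,6,7,8}; col 8 has {1,2,5,7}; box has {1,3,4,5,6} → only 9 remains.
(7,9) = 2: row 7 has {4,5,6,7,8,9}; col 9 has {1,3,4,5,6,7,8}; box has {1,3,4,5,6,9} → only 2 remains.
(8,5) = 6: row 8 has {1,3,5}; col 5 has {2,3,4,5,7,8,9}; box has {1,2,3,4,5,7,8,9} → only 6 remains.
(8,8) = 8: row 8 has {1,3,5,6}; col 8 has {1,2,5,7,9}; box has {1,2,3,4,5,6,9} → only 8 remains.
(9,1) = 6: row 9 has {1,2,3,4,5,7,8,9}; col 1 has {3,5,7,9}; box has {5,7,8} → only 6 remains.
(1,6) = 7: row 1 has {2,3,4,5,8,9}; col 6 has {1,2,3,4,5,6,8,9}; box has {2,4,5,6,8,9} → only 7 remains.
(2,5) = 1: row 2 has {2,3,4,5,6,7,8,9}; col 5 has {2,3,4,5,6,7,8,9}; box has {2,4,5,6,7,8,9} → only 1 remains.
(3,4) = 3: row 3 has {1,4,5,6,7,9}; col 4 has {1,2,4,5,6,7,8,9}; box has {1,2,4,5,6,7,8,9} → only 3 remains.
(4,7) = 8: row 4 has {4,5,6,7}; col 7 has {1,2,3,4,5,6,9}; box has {1,2,5,7} → only 8 remains.
(4,8) = 3: row 4 has {4,5,6,7,8}; col 8 has {1,2,5,7,8,9}; box has {1,2,5,7,8} → only 3 remains.
(4,9) = 9: row 4 has {3,4,5,6,7,8}; col 9 has {1,2,3,4,5,6,7,8}; box has {1,2,3,5,7,8} → only 9 remains.
(5,8) = 6: row 5 has {1,2,3,4,5,7,8}; col 8 has {1,2,3,5,7,8,9}; box has {1,2,3,5,7,8,9} → only 6 remains.
(6,1) = 8: row 6 has {1,2,5,7,9}; col 1 has {3,5,6,7,9}; box has {4,5,7} → only 8 remains.
(6,8) = 4: row 6 has {1,2,5,7,8,9}; col 8 has {1,2,3,5,6,7,8,9}; box has {1,2,3,5,6,7,8,9} → only 4 remains.
(7,1) = 1: row 7 has {2,4,5,6,7,8,9}; col 1 has {3,5,6,7,8,9}; box has {5,6,7,8} → only 1 remains.
(7,3) = 3: row 7 has {1,2,4,5,6,7,8,9}; col 3 has {4,5,7}; box has {1,5,6,7,8} → only 3 remains.
(8,7) = 7: row 8 has {1,3,5,6,8}; col 7 has {1,2,3,4,5,6,8,9}; box has {1,2,3,4,5,6,8,9} → only 7 remains.
(3,1) = 2: row 3 has {1,3,4,5,6,7,9}; col 1 has {1,3,5,6,7,8,9}; box has {3,4,5,7,9} → only 2 remains.
(3,3) = 8: row 3 has {1,2,3,4,5,6,7,9}; col 3 has {3,4,5,7}; box has {2,3,4,5,7,9} → only 8 remains.

258349176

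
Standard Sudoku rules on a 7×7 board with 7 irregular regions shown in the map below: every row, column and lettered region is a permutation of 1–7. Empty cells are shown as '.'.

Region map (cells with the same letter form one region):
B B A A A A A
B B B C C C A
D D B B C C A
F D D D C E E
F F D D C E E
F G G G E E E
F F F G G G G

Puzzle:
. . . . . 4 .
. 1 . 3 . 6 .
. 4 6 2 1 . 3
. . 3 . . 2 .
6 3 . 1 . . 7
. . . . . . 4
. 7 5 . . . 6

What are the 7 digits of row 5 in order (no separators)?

6321457

r1c2 = 5 (sole candidate).
r4c2 = 6 (sole candidate).
r5c3 = 2: row 5 has {1,3,6,7}; col 3 has {3,5,6}; region has {1,3,4,6} → only 2 remains.
r5c6 = 5: row 5 has {1,2,3,6,7}; col 6 has {2,4,6}; region has {2,4,7} → only 5 remains.
r6c2 = 2 (sole candidate).
r7c4 = 4 (sole candidate).
r7c5 = 3 (sole candidate).
r7c6 = 1 (sole candidate).
r3c6 = 7 (sole candidate).
r4c7 = 1 (sole candidate).
r5c5 = 4: row 5 has {1,2,3,5,6,7}; col 5 has {1,3}; region has {1,3,6,7} → only 4 remains.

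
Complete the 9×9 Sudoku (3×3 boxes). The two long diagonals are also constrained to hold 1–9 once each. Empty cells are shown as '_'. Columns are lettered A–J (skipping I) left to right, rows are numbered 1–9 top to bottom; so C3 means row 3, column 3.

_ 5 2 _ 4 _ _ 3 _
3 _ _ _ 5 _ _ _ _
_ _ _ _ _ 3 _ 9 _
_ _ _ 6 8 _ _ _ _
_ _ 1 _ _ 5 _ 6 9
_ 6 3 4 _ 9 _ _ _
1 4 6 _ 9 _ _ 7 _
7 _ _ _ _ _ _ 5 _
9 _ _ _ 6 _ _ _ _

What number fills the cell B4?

9

A1 = 8: row 1 has {2,3,4,5}; col 1 has {1,3,7,9}; box has {2,3,5}; main diagonal has {5,6,9} → only 8 remains.
C8 = 8: row 8 has {5,7}; col 3 has {1,2,3,6}; box has {1,4,6,7,9} → only 8 remains.
C9 = 5: row 9 has {6,9}; col 3 has {1,2,3,6,8}; box has {1,4,6,7,8,9} → only 5 remains.
D1 = 9: in row 1, 9 can only go here (every other open cell in that row sees a 9).
C2 = 9: in row 2, 9 can only go here (every other open cell in that row sees a 9).
B4 = 9: in row 4, 9 can only go here (every other open cell in that row sees a 9).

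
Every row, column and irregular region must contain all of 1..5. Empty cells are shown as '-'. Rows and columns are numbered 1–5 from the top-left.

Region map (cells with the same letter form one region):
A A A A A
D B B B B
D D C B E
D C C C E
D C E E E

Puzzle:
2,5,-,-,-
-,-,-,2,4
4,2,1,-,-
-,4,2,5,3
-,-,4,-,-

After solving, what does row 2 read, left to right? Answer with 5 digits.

31524

r1c3 = 3: row 1 has {2,5}; col 3 has {1,2,4}; region has {2,5} → only 3 remains.
r1c5 = 1: row 1 has {2,3,5}; col 5 has {3,4}; region has {2,3,5} → only 1 remains.
r2c3 = 5: row 2 has {2,4}; col 3 has {1,2,3,4}; region has {2,4} → only 5 remains.
r3c4 = 3: row 3 has {1,2,4}; col 4 has {2,5}; region has {2,4,5} → only 3 remains.
r3c5 = 5: row 3 has {1,2,3,4}; col 5 has {1,3,4}; region has {3,4} → only 5 remains.
r4c1 = 1: row 4 has {2,3,4,5}; col 1 has {2,4}; region has {2,4} → only 1 remains.
r5c2 = 3: row 5 has {4}; col 2 has {2,4,5}; region has {1,2,4,5} → only 3 remains.
r5c4 = 1: row 5 has {3,4}; col 4 has {2,3,5}; region has {3,4,5} → only 1 remains.
r5c5 = 2: row 5 has {1,3,4}; col 5 has {1,3,4,5}; region has {1,3,4,5} → only 2 remains.
r1c4 = 4: row 1 has {1,2,3,5}; col 4 has {1,2,3,5}; region has {1,2,3,5} → only 4 remains.
r2c1 = 3: row 2 has {2,4,5}; col 1 has {1,2,4}; region has {1,2,4} → only 3 remains.
r2c2 = 1: row 2 has {2,3,4,5}; col 2 has {2,3,4,5}; region has {2,3,4,5} → only 1 remains.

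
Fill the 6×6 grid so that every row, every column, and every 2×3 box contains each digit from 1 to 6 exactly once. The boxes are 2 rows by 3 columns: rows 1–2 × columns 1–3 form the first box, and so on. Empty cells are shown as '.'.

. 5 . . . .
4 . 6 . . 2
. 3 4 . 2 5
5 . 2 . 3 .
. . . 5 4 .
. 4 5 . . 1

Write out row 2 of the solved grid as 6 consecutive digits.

row 2, column 2 = 1: row 2 has {2,4,6}; col 2 has {3,4,5}; box has {4,5,6} → only 1 remains.
row 2, column 4 = 3: row 2 has {1,2,4,6}; col 4 has {5}; box has {2} → only 3 remains.
row 2, column 5 = 5: row 2 has {1,2,3,4,6}; col 5 has {2,3,4}; box has {2,3} → only 5 remains.

416352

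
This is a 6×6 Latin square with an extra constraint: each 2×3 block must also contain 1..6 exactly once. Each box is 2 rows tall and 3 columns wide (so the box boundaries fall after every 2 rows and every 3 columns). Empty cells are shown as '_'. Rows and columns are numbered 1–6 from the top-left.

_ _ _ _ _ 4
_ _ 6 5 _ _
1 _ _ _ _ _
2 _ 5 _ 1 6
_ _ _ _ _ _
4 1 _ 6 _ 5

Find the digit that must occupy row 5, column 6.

2

row 2, column 1 = 3 (sole candidate).
row 2, column 5 = 2 (sole candidate).
row 2, column 6 = 1 (sole candidate).
row 6, column 5 = 3 (sole candidate).
row 1, column 1 = 5 (sole candidate).
row 1, column 2 = 2 (sole candidate).
row 1, column 3 = 1 (sole candidate).
row 1, column 4 = 3 (sole candidate).
row 1, column 5 = 6 (sole candidate).
row 2, column 2 = 4 (sole candidate).
row 4, column 2 = 3 (sole candidate).
row 4, column 4 = 4 (sole candidate).
row 5, column 1 = 6 (sole candidate).
row 5, column 2 = 5 (sole candidate).
row 5, column 5 = 4 (sole candidate).
row 5, column 6 = 2: row 5 has {4,5,6}; col 6 has {1,4,5,6}; box has {3,4,5,6} → only 2 remains.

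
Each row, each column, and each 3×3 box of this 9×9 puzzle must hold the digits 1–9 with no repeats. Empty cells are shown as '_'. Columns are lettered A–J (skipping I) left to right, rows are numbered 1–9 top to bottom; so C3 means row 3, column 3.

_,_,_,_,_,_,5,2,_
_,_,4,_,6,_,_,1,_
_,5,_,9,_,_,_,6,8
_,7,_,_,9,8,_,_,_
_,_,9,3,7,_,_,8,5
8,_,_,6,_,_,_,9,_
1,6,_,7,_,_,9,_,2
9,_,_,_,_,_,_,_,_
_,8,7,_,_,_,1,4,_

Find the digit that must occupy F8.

6

H4 = 3 (sole candidate).
H7 = 5 (sole candidate).
H8 = 7 (sole candidate).
C7 = 3 (sole candidate).
F7 = 4 (sole candidate).
E7 = 8 (sole candidate).
D2 = 8 (hidden single in row 2).
C1 = 8 (hidden single in row 1).
A1 = 6 (hidden single in row 1).
F2 = 5 (hidden single in row 2).
G5 = 6 (hidden single in row 5).
C4 = 6 (hidden single in row 4).
B6 = 3 (hidden single in row 6).
B8 = 4 (hidden single in row 8).
G8 = 8 (hidden single in row 8).
A5 = 4 (hidden single in row 5).
F9 = 9 (hidden single in row 9).
J9 = 6 (hidden single in row 9).
J8 = 3 (sole candidate).
F8 = 6: in row 8, 6 can only go here (every other open cell in that row sees a 6).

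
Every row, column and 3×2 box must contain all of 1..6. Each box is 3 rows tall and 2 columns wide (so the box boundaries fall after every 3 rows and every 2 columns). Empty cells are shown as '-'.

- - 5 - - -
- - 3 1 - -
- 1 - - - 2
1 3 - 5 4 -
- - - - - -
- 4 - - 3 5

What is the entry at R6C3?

1

R4C6 = 6: row 4 has {1,3,4,5}; col 6 has {2,5}; box has {3,4,5} → only 6 remains.
R5C6 = 1: row 5 has {}; col 6 has {2,5,6}; box has {3,4,5,6} → only 1 remains.
R2C6 = 4: row 2 has {1,3}; col 6 has {1,2,5,6}; box has {2} → only 4 remains.
R4C3 = 2: row 4 has {1,3,4,5,6}; col 3 has {3,5}; box has {5} → only 2 remains.
R5C5 = 2: row 5 has {1}; col 5 has {3,4}; box has {1,3,4,5,6} → only 2 remains.
R6C4 = 6: row 6 has {3,4,5}; col 4 has {1,5}; box has {2,5} → only 6 remains.
R1C6 = 3: row 1 has {5}; col 6 has {1,2,4,5,6}; box has {2,4} → only 3 remains.
R3C4 = 4: row 3 has {1,2}; col 4 has {1,5,6}; box has {1,3,5} → only 4 remains.
R5C3 = 4: row 5 has {1,2}; col 3 has {2,3,5}; box has {2,5,6} → only 4 remains.
R5C4 = 3: row 5 has {1,2,4}; col 4 has {1,4,5,6}; box has {2,4,5,6} → only 3 remains.
R6C1 = 2: row 6 has {3,4,5,6}; col 1 has {1}; box has {1,3,4} → only 2 remains.
R6C3 = 1: row 6 has {2,3,4,5,6}; col 3 has {2,3,4,5}; box has {2,3,4,5,6} → only 1 remains.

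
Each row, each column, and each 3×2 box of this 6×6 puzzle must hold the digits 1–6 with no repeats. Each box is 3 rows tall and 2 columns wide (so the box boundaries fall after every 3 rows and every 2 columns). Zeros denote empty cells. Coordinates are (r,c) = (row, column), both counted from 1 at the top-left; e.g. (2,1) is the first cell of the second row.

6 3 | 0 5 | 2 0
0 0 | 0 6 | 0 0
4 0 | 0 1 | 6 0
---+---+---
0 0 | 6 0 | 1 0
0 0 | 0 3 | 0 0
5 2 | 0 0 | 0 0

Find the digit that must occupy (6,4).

4

(1,3) = 4: row 1 has {2,3,5,6}; col 3 has {6}; box has {1,5,6} → only 4 remains.
(1,6) = 1: row 1 has {2,3,4,5,6}; col 6 has {}; box has {2,6} → only 1 remains.
(3,2) = 5: row 3 has {1,4,6}; col 2 has {2,3}; box has {3,4,6} → only 5 remains.
(3,6) = 3: row 3 has {1,4,5,6}; col 6 has {1}; box has {1,2,6} → only 3 remains.
(4,1) = 3: row 4 has {1,6}; col 1 has {4,5,6}; box has {2,5} → only 3 remains.
(4,2) = 4: row 4 has {1,3,6}; col 2 has {2,3,5}; box has {2,3,5} → only 4 remains.
(4,4) = 2: row 4 has {1,3,4,6}; col 4 has {1,3,5,6}; box has {3,6} → only 2 remains.
(4,6) = 5: row 4 has {1,2,3,4,6}; col 6 has {1,3}; box has {1} → only 5 remains.
(5,1) = 1: row 5 has {3}; col 1 has {3,4,5,6}; box has {2,3,4,5} → only 1 remains.
(5,2) = 6: row 5 has {1,3}; col 2 has {2,3,4,5}; box has {1,2,3,4,5} → only 6 remains.
(5,3) = 5: row 5 has {1,3,6}; col 3 has {4,6}; box has {2,3,6} → only 5 remains.
(5,5) = 4: row 5 has {1,3,5,6}; col 5 has {1,2,6}; box has {1,5} → only 4 remains.
(5,6) = 2: row 5 has {1,3,4,5,6}; col 6 has {1,3,5}; box has {1,4,5} → only 2 remains.
(6,3) = 1: row 6 has {2,5}; col 3 has {4,5,6}; box has {2,3,5,6} → only 1 remains.
(6,4) = 4: row 6 has {1,2,5}; col 4 has {1,2,3,5,6}; box has {1,2,3,5,6} → only 4 remains.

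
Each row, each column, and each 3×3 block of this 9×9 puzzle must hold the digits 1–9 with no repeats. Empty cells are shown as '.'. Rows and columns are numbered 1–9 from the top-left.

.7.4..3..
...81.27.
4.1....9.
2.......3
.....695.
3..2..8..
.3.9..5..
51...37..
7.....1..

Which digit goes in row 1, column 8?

8

row 3, column 7 = 6 (sole candidate).
row 4, column 7 = 4 (sole candidate).
row 8, column 4 = 6 (sole candidate).
row 9, column 4 = 5 (sole candidate).
row 2, column 3 = 3 (hidden single in row 2).
row 2, column 9 = 4 (hidden single in row 2).
row 5, column 9 = 2 (hidden single in row 5).
row 7, column 6 = 1 (hidden single in row 7).
row 7, column 5 = 7 (hidden single in row 7).
row 9, column 8 = 3 (hidden single in row 9).
row 5, column 1 = 1 (hidden single in column 1).
row 4, column 4 = 1 (hidden single in column 4).
row 4, column 8 = 6 (sole candidate).
row 6, column 8 = 1 (sole candidate).
row 6, column 9 = 7 (sole candidate).
row 1, column 8 = 8: row 1 has {3,4,7}; col 8 has {1,3,5,6,7,9}; box has {2,3,4,6,7,9} → only 8 remains.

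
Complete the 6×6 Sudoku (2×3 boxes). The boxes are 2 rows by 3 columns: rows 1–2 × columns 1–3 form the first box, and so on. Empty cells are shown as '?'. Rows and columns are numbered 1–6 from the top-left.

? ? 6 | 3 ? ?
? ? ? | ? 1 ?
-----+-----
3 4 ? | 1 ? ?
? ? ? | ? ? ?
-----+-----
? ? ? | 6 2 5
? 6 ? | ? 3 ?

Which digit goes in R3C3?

5

R6C4 = 4 (sole candidate).
R6C6 = 1 (sole candidate).
R2C6 = 6 (hidden single in row 2).
R3C6 = 2 (sole candidate).
R4C4 = 5 (sole candidate).
R1C6 = 4 (sole candidate).
R2C4 = 2 (sole candidate).
R3C3 = 5: row 3 has {1,2,3,4}; col 3 has {6}; box has {3,4} → only 5 remains.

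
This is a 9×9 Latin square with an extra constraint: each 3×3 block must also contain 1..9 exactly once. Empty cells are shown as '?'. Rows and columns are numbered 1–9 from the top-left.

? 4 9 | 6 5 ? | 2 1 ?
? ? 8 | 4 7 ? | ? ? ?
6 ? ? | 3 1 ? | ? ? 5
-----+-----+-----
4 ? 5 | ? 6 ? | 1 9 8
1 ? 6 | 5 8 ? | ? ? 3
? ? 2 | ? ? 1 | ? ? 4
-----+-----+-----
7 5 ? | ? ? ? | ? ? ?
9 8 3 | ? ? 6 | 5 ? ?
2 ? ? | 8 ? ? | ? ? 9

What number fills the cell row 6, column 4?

row 1, column 1 = 3: row 1 has {1,2,4,5,6,9}; col 1 has {1,2,4,6,7,9}; box has {4,6,8,9} → only 3 remains.
row 1, column 6 = 8: row 1 has {1,2,3,4,5,6,9}; col 6 has {1,6}; box has {1,3,4,5,6,7} → only 8 remains.
row 1, column 9 = 7: row 1 has {1,2,3,4,5,6,8,9}; col 9 has {3,4,5,8,9}; box has {1,2,5} → only 7 remains.
row 2, column 1 = 5: row 2 has {4,7,8}; col 1 has {1,2,3,4,6,7,9}; box has {3,4,6,8,9} → only 5 remains.
row 2, column 9 = 6: row 2 has {4,5,7,8}; col 9 has {3,4,5,7,8,9}; box has {1,2,5,7} → only 6 remains.
row 3, column 3 = 7: row 3 has {1,3,5,6}; col 3 has {2,3,5,6,8,9}; box has {3,4,5,6,8,9} → only 7 remains.
row 5, column 7 = 7: row 5 has {1,3,5,6,8}; col 7 has {1,2,5}; box has {1,3,4,8,9} → only 7 remains.
row 5, column 8 = 2: row 5 has {1,3,5,6,7,8}; col 8 has {1,9}; box has {1,3,4,7,8,9} → only 2 remains.
row 6, column 1 = 8: row 6 has {1,2,4}; col 1 has {1,2,3,4,5,6,7,9}; box has {1,2,4,5,6} → only 8 remains.
row 6, column 7 = 6: row 6 has {1,2,4,8}; col 7 has {1,2,5,7}; box has {1,2,3,4,7,8,9} → only 6 remains.
row 6, column 8 = 5: row 6 has {1,2,4,6,8}; col 8 has {1,2,9}; box has {1,2,3,4,6,7,8,9} → only 5 remains.
row 2, column 8 = 3: row 2 has {4,5,6,7,8}; col 8 has {1,2,5,9}; box has {1,2,5,6,7} → only 3 remains.
row 3, column 2 = 2: row 3 has {1,3,5,6,7}; col 2 has {4,5,8}; box has {3,4,5,6,7,8,9} → only 2 remains.
row 3, column 6 = 9: row 3 has {1,2,3,5,6,7}; col 6 has {1,6,8}; box has {1,3,4,5,6,7,8} → only 9 remains.
row 5, column 2 = 9: row 5 has {1,2,3,5,6,7,8}; col 2 has {2,4,5,8}; box has {1,2,4,5,6,8} → only 9 remains.
row 5, column 6 = 4: row 5 has {1,2,3,5,6,7,8,9}; col 6 has {1,6,8,9}; box has {1,5,6,8} → only 4 remains.
row 2, column 2 = 1: row 2 has {3,4,5,6,7,8}; col 2 has {2,4,5,8,9}; box has {2,3,4,5,6,7,8,9} → only 1 remains.
row 2, column 6 = 2: row 2 has {1,3,4,5,6,7,8}; col 6 has {1,4,6,8,9}; box has {1,3,4,5,6,7,8,9} → only 2 remains.
row 2, column 7 = 9: row 2 has {1,2,3,4,5,6,7,8}; col 7 has {1,2,5,6,7}; box has {1,2,3,5,6,7} → only 9 remains.
row 7, column 6 = 3: row 7 has {5,7}; col 6 has {1,2,4,6,8,9}; box has {6,8} → only 3 remains.
row 9, column 2 = 6: row 9 has {2,8,9}; col 2 has {1,2,4,5,8,9}; box has {2,3,5,7,8,9} → only 6 remains.
row 9, column 5 = 4: row 9 has {2,6,8,9}; col 5 has {1,5,6,7,8}; box has {3,6,8} → only 4 remains.
row 9, column 7 = 3: row 9 has {2,4,6,8,9}; col 7 has {1,2,5,6,7,9}; box has {5,9} → only 3 remains.
row 9, column 8 = 7: row 9 has {2,3,4,6,8,9}; col 8 has {1,2,3,5,9}; box has {3,5,9} → only 7 remains.
row 4, column 6 = 7: row 4 has {1,4,5,6,8,9}; col 6 has {1,2,3,4,6,8,9}; box has {1,4,5,6,8} → only 7 remains.
row 6, column 4 = 9: row 6 has {1,2,4,5,6,8}; col 4 has {3,4,5,6,8}; box has {1,4,5,6,7,8} → only 9 remains.

9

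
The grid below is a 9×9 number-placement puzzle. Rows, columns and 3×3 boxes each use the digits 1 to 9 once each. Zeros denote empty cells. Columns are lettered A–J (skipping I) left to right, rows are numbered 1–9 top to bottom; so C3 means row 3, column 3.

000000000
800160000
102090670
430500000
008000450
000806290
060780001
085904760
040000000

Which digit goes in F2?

7

B3 = 5: row 3 has {1,2,6,7,9}; col 2 has {3,4,6,8}; box has {1,2,8} → only 5 remains.
E6 = 4: in row 6, 4 can only go here (every other open cell in that row sees a 4).
A6 = 5: in row 6, 5 can only go here (every other open cell in that row sees a 5).
J6 = 3: in row 6, 3 can only go here (every other open cell in that row sees a 3).
J8 = 2: row 8 has {4,5,6,7,8,9}; col 9 has {1,3}; box has {1,6,7} → only 2 remains.
A8 = 3: row 8 has {2,4,5,6,7,8,9}; col 1 has {1,4,5,8}; box has {4,5,6,8} → only 3 remains.
E8 = 1: row 8 has {2,3,4,5,6,7,8,9}; col 5 has {4,6,8,9}; box has {4,7,8,9} → only 1 remains.
C7 = 9: row 7 has {1,6,7,8}; col 3 has {2,5,8}; box has {3,4,5,6,8} → only 9 remains.
A7 = 2: row 7 has {1,6,7,8,9}; col 1 has {1,3,4,5,8}; box has {3,4,5,6,8,9} → only 2 remains.
A9 = 7: row 9 has {4}; col 1 has {1,2,3,4,5,8}; box has {2,3,4,5,6,8,9} → only 7 remains.
C9 = 1: row 9 has {4,7}; col 3 has {2,5,8,9}; box has {2,3,4,5,6,7,8,9} → only 1 remains.
C6 = 7: row 6 has {2,3,4,5,6,8,9}; col 3 has {1,2,5,8,9}; box has {3,4,5,8} → only 7 remains.
C4 = 6: row 4 has {3,4,5}; col 3 has {1,2,5,7,8,9}; box has {3,4,5,7,8} → only 6 remains.
A5 = 9: row 5 has {4,5,8}; col 1 has {1,2,3,4,5,7,8}; box has {3,4,5,6,7,8} → only 9 remains.
B6 = 1: row 6 has {2,3,4,5,6,7,8,9}; col 2 has {3,4,5,6,8}; box has {3,4,5,6,7,8,9} → only 1 remains.
A1 = 6: row 1 has {}; col 1 has {1,2,3,4,5,7,8,9}; box has {1,2,5,8} → only 6 remains.
B5 = 2: row 5 has {4,5,8,9}; col 2 has {1,3,4,5,6,8}; box has {1,3,4,5,6,7,8,9} → only 2 remains.
D5 = 3: row 5 has {2,4,5,8,9}; col 4 has {1,5,7,8,9}; box has {4,5,6,8} → only 3 remains.
E5 = 7: row 5 has {2,3,4,5,8,9}; col 5 has {1,4,6,8,9}; box has {3,4,5,6,8} → only 7 remains.
F5 = 1: row 5 has {2,3,4,5,7,8,9}; col 6 has {4,6}; box has {3,4,5,6,7,8} → only 1 remains.
J5 = 6: row 5 has {1,2,3,4,5,7,8,9}; col 9 has {1,2,3}; box has {2,3,4,5,9} → only 6 remains.
D3 = 4: row 3 has {1,2,5,6,7,9}; col 4 has {1,3,5,7,8,9}; box has {1,6,9} → only 4 remains.
J3 = 8: row 3 has {1,2,4,5,6,7,9}; col 9 has {1,2,3,6}; box has {6,7} → only 8 remains.
E4 = 2: row 4 has {3,4,5,6}; col 5 has {1,4,6,7,8,9}; box has {1,3,4,5,6,7,8} → only 2 remains.
F4 = 9: row 4 has {2,3,4,5,6}; col 6 has {1,4,6}; box has {1,2,3,4,5,6,7,8} → only 9 remains.
J4 = 7: row 4 has {2,3,4,5,6,9}; col 9 has {1,2,3,6,8}; box has {2,3,4,5,6,9} → only 7 remains.
D1 = 2: row 1 has {6}; col 4 has {1,3,4,5,7,8,9}; box has {1,4,6,9} → only 2 remains.
F3 = 3: row 3 has {1,2,4,5,6,7,8,9}; col 6 has {1,4,6,9}; box has {1,2,4,6,9} → only 3 remains.
F7 = 5: row 7 has {1,2,6,7,8,9}; col 6 has {1,3,4,6,9}; box has {1,4,7,8,9} → only 5 remains.
G7 = 3: row 7 has {1,2,5,6,7,8,9}; col 7 has {2,4,6,7}; box has {1,2,6,7} → only 3 remains.
H7 = 4: row 7 has {1,2,3,5,6,7,8,9}; col 8 has {5,6,7,9}; box has {1,2,3,6,7} → only 4 remains.
D9 = 6: row 9 has {1,4,7}; col 4 has {1,2,3,4,5,7,8,9}; box has {1,4,5,7,8,9} → only 6 remains.
E9 = 3: row 9 has {1,4,6,7}; col 5 has {1,2,4,6,7,8,9}; box has {1,4,5,6,7,8,9} → only 3 remains.
F9 = 2: row 9 has {1,3,4,6,7}; col 6 has {1,3,4,5,6,9}; box has {1,3,4,5,6,7,8,9} → only 2 remains.
H9 = 8: row 9 has {1,2,3,4,6,7}; col 8 has {4,5,6,7,9}; box has {1,2,3,4,6,7} → only 8 remains.
E1 = 5: row 1 has {2,6}; col 5 has {1,2,3,4,6,7,8,9}; box has {1,2,3,4,6,9} → only 5 remains.
F2 = 7: row 2 has {1,6,8}; col 6 has {1,2,3,4,5,6,9}; box has {1,2,3,4,5,6,9} → only 7 remains.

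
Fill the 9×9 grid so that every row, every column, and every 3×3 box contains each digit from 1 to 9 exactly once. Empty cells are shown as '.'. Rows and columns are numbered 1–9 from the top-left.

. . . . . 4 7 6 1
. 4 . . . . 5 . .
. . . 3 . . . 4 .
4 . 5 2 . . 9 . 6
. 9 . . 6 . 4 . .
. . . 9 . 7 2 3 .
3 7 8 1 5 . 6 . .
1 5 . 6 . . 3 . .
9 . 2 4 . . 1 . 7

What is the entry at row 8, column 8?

row 3, column 7 = 8 (sole candidate).
row 8, column 3 = 4 (sole candidate).
row 9, column 2 = 6 (sole candidate).
row 4, column 8 = 7 (hidden single in row 4).
row 5, column 1 = 2 (hidden single in row 5).
row 5, column 3 = 7 (hidden single in row 5).
row 5, column 6 = 3 (hidden single in row 5).
row 9, column 6 = 8 (sole candidate).
row 9, column 8 = 5 (sole candidate).
row 4, column 6 = 1 (sole candidate).
row 9, column 5 = 3 (sole candidate).
row 4, column 5 = 8 (sole candidate).
row 5, column 4 = 5 (sole candidate).
row 5, column 9 = 8 (sole candidate).
row 6, column 5 = 4 (sole candidate).
row 6, column 9 = 5 (sole candidate).
row 1, column 4 = 8 (sole candidate).
row 2, column 4 = 7 (sole candidate).
row 4, column 2 = 3 (sole candidate).
row 5, column 8 = 1 (sole candidate).
row 1, column 1 = 5 (sole candidate).
row 1, column 2 = 2 (sole candidate).
row 1, column 5 = 9 (sole candidate).
row 3, column 2 = 1 (sole candidate).
row 3, column 5 = 2 (sole candidate).
row 3, column 9 = 9 (sole candidate).
row 6, column 2 = 8 (sole candidate).
row 8, column 5 = 7 (sole candidate).
row 8, column 9 = 2 (sole candidate).
row 1, column 3 = 3 (sole candidate).
row 2, column 5 = 1 (sole candidate).
row 2, column 6 = 6 (sole candidate).
row 2, column 8 = 2 (sole candidate).
row 2, column 9 = 3 (sole candidate).
row 3, column 3 = 6 (sole candidate).
row 3, column 6 = 5 (sole candidate).
row 6, column 1 = 6 (sole candidate).
row 6, column 3 = 1 (sole candidate).
row 7, column 8 = 9 (sole candidate).
row 7, column 9 = 4 (sole candidate).
row 8, column 6 = 9 (sole candidate).
row 8, column 8 = 8: row 8 has {1,2,3,4,5,6,7,9}; col 8 has {1,2,3,4,5,6,7,9}; box has {1,2,3,4,5,6,7,9} → only 8 remains.

8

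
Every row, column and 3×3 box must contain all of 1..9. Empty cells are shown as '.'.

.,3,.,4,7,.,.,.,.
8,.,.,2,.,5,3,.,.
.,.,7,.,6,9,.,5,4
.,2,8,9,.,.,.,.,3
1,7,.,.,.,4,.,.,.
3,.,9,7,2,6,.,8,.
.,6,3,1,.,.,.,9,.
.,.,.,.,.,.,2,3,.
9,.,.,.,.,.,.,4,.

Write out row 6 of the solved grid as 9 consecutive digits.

349726185

row 2, column 5 = 1: row 2 has {2,3,5,8}; col 5 has {2,6,7}; box has {2,4,5,6,7,9} → only 1 remains.
row 3, column 1 = 2: row 3 has {4,5,6,7,9}; col 1 has {1,3,8,9}; box has {3,7,8} → only 2 remains.
row 3, column 2 = 1: row 3 has {2,4,5,6,7,9}; col 2 has {2,3,6,7}; box has {2,3,7,8} → only 1 remains.
row 3, column 7 = 8: row 3 has {1,2,4,5,6,7,9}; col 7 has {2,3}; box has {3,4,5} → only 8 remains.
row 4, column 5 = 5: row 4 has {2,3,8,9}; col 5 has {1,2,6,7}; box has {2,4,6,7,9} → only 5 remains.
row 4, column 6 = 1: row 4 has {2,3,5,8,9}; col 6 has {4,5,6,9}; box has {2,4,5,6,7,9} → only 1 remains.
row 1, column 6 = 8: row 1 has {3,4,7}; col 6 has {1,4,5,6,9}; box has {1,2,4,5,6,7,9} → only 8 remains.
row 3, column 4 = 3: row 3 has {1,2,4,5,6,7,8,9}; col 4 has {1,2,4,7,9}; box has {1,2,4,5,6,7,8,9} → only 3 remains.
row 5, column 4 = 8: row 5 has {1,4,7}; col 4 has {1,2,3,4,7,9}; box has {1,2,4,5,6,7,9} → only 8 remains.
row 5, column 5 = 3: row 5 has {1,4,7,8}; col 5 has {1,2,5,6,7}; box has {1,2,4,5,6,7,8,9} → only 3 remains.
row 8, column 6 = 7: row 8 has {2,3}; col 6 has {1,4,5,6,8,9}; box has {1} → only 7 remains.
row 9, column 5 = 8: row 9 has {4,9}; col 5 has {1,2,3,5,6,7}; box has {1,7} → only 8 remains.
row 7, column 5 = 4: row 7 has {1,3,6,9}; col 5 has {1,2,3,5,6,7,8}; box has {1,7,8} → only 4 remains.
row 7, column 6 = 2: row 7 has {1,3,4,6,9}; col 6 has {1,4,5,6,7,8,9}; box has {1,4,7,8} → only 2 remains.
row 8, column 5 = 9: row 8 has {2,3,7}; col 5 has {1,2,3,4,5,6,7,8}; box has {1,2,4,7,8} → only 9 remains.
row 9, column 2 = 5: row 9 has {4,8,9}; col 2 has {1,2,3,6,7}; box has {3,6,9} → only 5 remains.
row 9, column 4 = 6: row 9 has {4,5,8,9}; col 4 has {1,2,3,4,7,8,9}; box has {1,2,4,7,8,9} → only 6 remains.
row 9, column 6 = 3: row 9 has {4,5,6,8,9}; col 6 has {1,2,4,5,6,7,8,9}; box has {1,2,4,6,7,8,9} → only 3 remains.
row 6, column 2 = 4: row 6 has {2,3,6,7,8,9}; col 2 has {1,2,3,5,6,7}; box has {1,2,3,7,8,9} → only 4 remains.
row 7, column 1 = 7: row 7 has {1,2,3,4,6,9}; col 1 has {1,2,3,8,9}; box has {3,5,6,9} → only 7 remains.
row 7, column 7 = 5: row 7 has {1,2,3,4,6,7,9}; col 7 has {2,3,8}; box has {2,3,4,9} → only 5 remains.
row 7, column 9 = 8: row 7 has {1,2,3,4,5,6,7,9}; col 9 has {3,4}; box has {2,3,4,5,9} → only 8 remains.
row 8, column 1 = 4: row 8 has {2,3,7,9}; col 1 has {1,2,3,7,8,9}; box has {3,5,6,7,9} → only 4 remains.
row 8, column 2 = 8: row 8 has {2,3,4,7,9}; col 2 has {1,2,3,4,5,6,7}; box has {3,4,5,6,7,9} → only 8 remains.
row 8, column 3 = 1: row 8 has {2,3,4,7,8,9}; col 3 has {3,7,8,9}; box has {3,4,5,6,7,8,9} → only 1 remains.
row 8, column 4 = 5: row 8 has {1,2,3,4,7,8,9}; col 4 has {1,2,3,4,6,7,8,9}; box has {1,2,3,4,6,7,8,9} → only 5 remains.
row 8, column 9 = 6: row 8 has {1,2,3,4,5,7,8,9}; col 9 has {3,4,8}; box has {2,3,4,5,8,9} → only 6 remains.
row 9, column 3 = 2: row 9 has {3,4,5,6,8,9}; col 3 has {1,3,7,8,9}; box has {1,3,4,5,6,7,8,9} → only 2 remains.
row 2, column 2 = 9: row 2 has {1,2,3,5,8}; col 2 has {1,2,3,4,5,6,7,8}; box has {1,2,3,7,8} → only 9 remains.
row 2, column 9 = 7: row 2 has {1,2,3,5,8,9}; col 9 has {3,4,6,8}; box has {3,4,5,8} → only 7 remains.
row 4, column 1 = 6: row 4 has {1,2,3,5,8,9}; col 1 has {1,2,3,4,7,8,9}; box has {1,2,3,4,7,8,9} → only 6 remains.
row 4, column 8 = 7: row 4 has {1,2,3,5,6,8,9}; col 8 has {3,4,5,8,9}; box has {3,8} → only 7 remains.
row 5, column 3 = 5: row 5 has {1,3,4,7,8}; col 3 has {1,2,3,7,8,9}; box has {1,2,3,4,6,7,8,9} → only 5 remains.
row 6, column 7 = 1: row 6 has {2,3,4,6,7,8,9}; col 7 has {2,3,5,8}; box has {3,7,8} → only 1 remains.
row 6, column 9 = 5: row 6 has {1,2,3,4,6,7,8,9}; col 9 has {3,4,6,7,8}; box has {1,3,7,8} → only 5 remains.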